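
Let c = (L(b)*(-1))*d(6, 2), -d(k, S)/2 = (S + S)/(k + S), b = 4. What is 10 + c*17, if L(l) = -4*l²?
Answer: -1078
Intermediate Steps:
d(k, S) = -4*S/(S + k) (d(k, S) = -2*(S + S)/(k + S) = -2*2*S/(S + k) = -4*S/(S + k))
c = -64 (c = (-4*4²*(-1))*(-4*2/(2 + 6)) = (-4*16*(-1))*(-4*2/8) = (-64*(-1))*(-4*2*⅛) = 64*(-1) = -64)
10 + c*17 = 10 - 64*17 = 10 - 1088 = -1078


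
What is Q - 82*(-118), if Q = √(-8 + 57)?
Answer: 9683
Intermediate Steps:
Q = 7 (Q = √49 = 7)
Q - 82*(-118) = 7 - 82*(-118) = 7 + 9676 = 9683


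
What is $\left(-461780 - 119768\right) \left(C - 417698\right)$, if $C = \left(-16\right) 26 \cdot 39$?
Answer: $252346471256$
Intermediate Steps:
$C = -16224$ ($C = \left(-416\right) 39 = -16224$)
$\left(-461780 - 119768\right) \left(C - 417698\right) = \left(-461780 - 119768\right) \left(-16224 - 417698\right) = \left(-581548\right) \left(-433922\right) = 252346471256$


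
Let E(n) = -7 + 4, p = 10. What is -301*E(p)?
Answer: 903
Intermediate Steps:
E(n) = -3
-301*E(p) = -301*(-3) = 903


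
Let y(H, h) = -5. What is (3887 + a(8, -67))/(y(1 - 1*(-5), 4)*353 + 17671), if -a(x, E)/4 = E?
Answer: 1385/5302 ≈ 0.26122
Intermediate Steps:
a(x, E) = -4*E
(3887 + a(8, -67))/(y(1 - 1*(-5), 4)*353 + 17671) = (3887 - 4*(-67))/(-5*353 + 17671) = (3887 + 268)/(-1765 + 17671) = 4155/15906 = 4155*(1/15906) = 1385/5302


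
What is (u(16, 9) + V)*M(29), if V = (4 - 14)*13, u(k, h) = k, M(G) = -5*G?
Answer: 16530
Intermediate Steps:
V = -130 (V = -10*13 = -130)
(u(16, 9) + V)*M(29) = (16 - 130)*(-5*29) = -114*(-145) = 16530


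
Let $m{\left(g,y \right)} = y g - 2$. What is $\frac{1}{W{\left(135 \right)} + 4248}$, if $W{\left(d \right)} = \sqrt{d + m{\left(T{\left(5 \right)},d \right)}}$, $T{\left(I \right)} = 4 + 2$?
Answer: $\frac{4248}{18044561} - \frac{\sqrt{943}}{18044561} \approx 0.00023372$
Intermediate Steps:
$T{\left(I \right)} = 6$
$m{\left(g,y \right)} = -2 + g y$ ($m{\left(g,y \right)} = g y - 2 = -2 + g y$)
$W{\left(d \right)} = \sqrt{-2 + 7 d}$ ($W{\left(d \right)} = \sqrt{d + \left(-2 + 6 d\right)} = \sqrt{-2 + 7 d}$)
$\frac{1}{W{\left(135 \right)} + 4248} = \frac{1}{\sqrt{-2 + 7 \cdot 135} + 4248} = \frac{1}{\sqrt{-2 + 945} + 4248} = \frac{1}{\sqrt{943} + 4248} = \frac{1}{4248 + \sqrt{943}}$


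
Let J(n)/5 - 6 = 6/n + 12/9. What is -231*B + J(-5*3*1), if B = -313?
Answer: 217013/3 ≈ 72338.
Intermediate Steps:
J(n) = 110/3 + 30/n (J(n) = 30 + 5*(6/n + 12/9) = 30 + 5*(6/n + 12*(⅑)) = 30 + 5*(6/n + 4/3) = 30 + 5*(4/3 + 6/n) = 30 + (20/3 + 30/n) = 110/3 + 30/n)
-231*B + J(-5*3*1) = -231*(-313) + (110/3 + 30/((-5*3*1))) = 72303 + (110/3 + 30/((-15*1))) = 72303 + (110/3 + 30/(-15)) = 72303 + (110/3 + 30*(-1/15)) = 72303 + (110/3 - 2) = 72303 + 104/3 = 217013/3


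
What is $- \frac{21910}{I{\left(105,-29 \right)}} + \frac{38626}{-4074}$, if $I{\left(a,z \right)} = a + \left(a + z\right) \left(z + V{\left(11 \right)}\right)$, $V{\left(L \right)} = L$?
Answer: $\frac{963731}{122511} \approx 7.8665$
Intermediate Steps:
$I{\left(a,z \right)} = a + \left(11 + z\right) \left(a + z\right)$ ($I{\left(a,z \right)} = a + \left(a + z\right) \left(z + 11\right) = a + \left(a + z\right) \left(11 + z\right) = a + \left(11 + z\right) \left(a + z\right)$)
$- \frac{21910}{I{\left(105,-29 \right)}} + \frac{38626}{-4074} = - \frac{21910}{\left(-29\right)^{2} + 11 \left(-29\right) + 12 \cdot 105 + 105 \left(-29\right)} + \frac{38626}{-4074} = - \frac{21910}{841 - 319 + 1260 - 3045} + 38626 \left(- \frac{1}{4074}\right) = - \frac{21910}{-1263} - \frac{2759}{291} = \left(-21910\right) \left(- \frac{1}{1263}\right) - \frac{2759}{291} = \frac{21910}{1263} - \frac{2759}{291} = \frac{963731}{122511}$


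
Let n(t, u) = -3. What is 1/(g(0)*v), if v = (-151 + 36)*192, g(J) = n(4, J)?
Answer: 1/66240 ≈ 1.5097e-5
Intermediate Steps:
g(J) = -3
v = -22080 (v = -115*192 = -22080)
1/(g(0)*v) = 1/(-3*(-22080)) = 1/66240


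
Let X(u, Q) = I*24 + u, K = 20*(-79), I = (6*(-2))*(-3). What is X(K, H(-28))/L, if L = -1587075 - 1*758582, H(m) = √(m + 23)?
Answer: 716/2345657 ≈ 0.00030525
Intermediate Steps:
I = 36 (I = -12*(-3) = 36)
H(m) = √(23 + m)
L = -2345657 (L = -1587075 - 758582 = -2345657)
K = -1580
X(u, Q) = 864 + u (X(u, Q) = 36*24 + u = 864 + u)
X(K, H(-28))/L = (864 - 1580)/(-2345657) = -716*(-1/2345657) = 716/2345657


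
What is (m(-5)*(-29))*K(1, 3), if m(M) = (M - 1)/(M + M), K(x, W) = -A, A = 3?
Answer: 261/5 ≈ 52.200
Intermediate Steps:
K(x, W) = -3 (K(x, W) = -1*3 = -3)
m(M) = (-1 + M)/(2*M) (m(M) = (-1 + M)/((2*M)) = (-1 + M)*(1/(2*M)) = (-1 + M)/(2*M))
(m(-5)*(-29))*K(1, 3) = (((1/2)*(-1 - 5)/(-5))*(-29))*(-3) = (((1/2)*(-1/5)*(-6))*(-29))*(-3) = ((3/5)*(-29))*(-3) = -87/5*(-3) = 261/5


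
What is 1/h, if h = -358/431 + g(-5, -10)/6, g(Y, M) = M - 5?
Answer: -862/2871 ≈ -0.30024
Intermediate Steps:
g(Y, M) = -5 + M
h = -2871/862 (h = -358/431 + (-5 - 10)/6 = -358*1/431 - 15*1/6 = -358/431 - 5/2 = -2871/862 ≈ -3.3306)
1/h = 1/(-2871/862) = -862/2871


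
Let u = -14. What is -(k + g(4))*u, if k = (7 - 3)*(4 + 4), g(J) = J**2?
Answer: 672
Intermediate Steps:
k = 32 (k = 4*8 = 32)
-(k + g(4))*u = -(32 + 4**2)*(-14) = -(32 + 16)*(-14) = -48*(-14) = -1*(-672) = 672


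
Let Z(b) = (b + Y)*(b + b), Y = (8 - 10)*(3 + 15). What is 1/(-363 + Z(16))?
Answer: -1/1003 ≈ -0.00099701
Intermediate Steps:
Y = -36 (Y = -2*18 = -36)
Z(b) = 2*b*(-36 + b) (Z(b) = (b - 36)*(b + b) = (-36 + b)*(2*b) = 2*b*(-36 + b))
1/(-363 + Z(16)) = 1/(-363 + 2*16*(-36 + 16)) = 1/(-363 + 2*16*(-20)) = 1/(-363 - 640) = 1/(-1003) = -1/1003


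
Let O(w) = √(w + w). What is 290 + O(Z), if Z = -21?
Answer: 290 + I*√42 ≈ 290.0 + 6.4807*I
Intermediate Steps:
O(w) = √2*√w (O(w) = √(2*w) = √2*√w)
290 + O(Z) = 290 + √2*√(-21) = 290 + √2*(I*√21) = 290 + I*√42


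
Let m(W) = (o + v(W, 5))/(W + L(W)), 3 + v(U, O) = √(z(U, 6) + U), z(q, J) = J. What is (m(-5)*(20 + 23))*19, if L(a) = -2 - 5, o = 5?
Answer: -817/4 ≈ -204.25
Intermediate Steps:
v(U, O) = -3 + √(6 + U)
L(a) = -7
m(W) = (2 + √(6 + W))/(-7 + W) (m(W) = (5 + (-3 + √(6 + W)))/(W - 7) = (2 + √(6 + W))/(-7 + W))
(m(-5)*(20 + 23))*19 = (((2 + √(6 - 5))/(-7 - 5))*(20 + 23))*19 = (((2 + √1)/(-12))*43)*19 = (-(2 + 1)/12*43)*19 = (-1/12*3*43)*19 = -¼*43*19 = -43/4*19 = -817/4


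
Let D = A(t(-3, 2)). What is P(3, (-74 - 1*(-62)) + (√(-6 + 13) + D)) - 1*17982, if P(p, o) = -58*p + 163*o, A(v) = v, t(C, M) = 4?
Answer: -19460 + 163*√7 ≈ -19029.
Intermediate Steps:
D = 4
P(3, (-74 - 1*(-62)) + (√(-6 + 13) + D)) - 1*17982 = (-58*3 + 163*((-74 - 1*(-62)) + (√(-6 + 13) + 4))) - 1*17982 = (-174 + 163*((-74 + 62) + (√7 + 4))) - 17982 = (-174 + 163*(-12 + (4 + √7))) - 17982 = (-174 + 163*(-8 + √7)) - 17982 = (-174 + (-1304 + 163*√7)) - 17982 = (-1478 + 163*√7) - 17982 = -19460 + 163*√7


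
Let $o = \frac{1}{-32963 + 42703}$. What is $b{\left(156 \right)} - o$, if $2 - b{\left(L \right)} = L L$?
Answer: $- \frac{237013161}{9740} \approx -24334.0$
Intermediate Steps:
$b{\left(L \right)} = 2 - L^{2}$ ($b{\left(L \right)} = 2 - L L = 2 - L^{2}$)
$o = \frac{1}{9740} \approx 0.00010267$
$b{\left(156 \right)} - o = \left(2 - 156^{2}\right) - \frac{1}{9740} = \left(2 - 24336\right) - \frac{1}{9740} = -24334 - \frac{1}{9740} = - \frac{237013161}{9740}$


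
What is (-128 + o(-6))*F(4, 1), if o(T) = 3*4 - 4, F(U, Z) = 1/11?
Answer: -120/11 ≈ -10.909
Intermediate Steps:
F(U, Z) = 1/11
o(T) = 8 (o(T) = 12 - 4 = 8)
(-128 + o(-6))*F(4, 1) = (-128 + 8)*(1/11) = -120*1/11 = -120/11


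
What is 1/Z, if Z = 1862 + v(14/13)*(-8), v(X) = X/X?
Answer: 1/1854 ≈ 0.00053937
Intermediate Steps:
v(X) = 1
Z = 1854 (Z = 1862 + 1*(-8) = 1862 - 8 = 1854)
1/Z = 1/1854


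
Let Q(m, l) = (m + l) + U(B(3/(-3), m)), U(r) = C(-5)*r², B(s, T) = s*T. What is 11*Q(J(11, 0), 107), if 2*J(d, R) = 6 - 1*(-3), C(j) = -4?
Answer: 671/2 ≈ 335.50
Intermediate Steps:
J(d, R) = 9/2 (J(d, R) = (6 - 1*(-3))/2 = (6 + 3)/2 = (½)*9 = 9/2)
B(s, T) = T*s
U(r) = -4*r²
Q(m, l) = l + m - 4*m² (Q(m, l) = (m + l) - 4*m² = (l + m) - 4*m² = l + m - 4*m²)
11*Q(J(11, 0), 107) = 11*(107 + 9/2 - 4*(9/2)²) = 11*(107 + 9/2 - 4*81/4) = 11*(107 + 9/2 - 81) = 11*(61/2) = 671/2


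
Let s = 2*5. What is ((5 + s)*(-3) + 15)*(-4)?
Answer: 120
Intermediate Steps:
s = 10
((5 + s)*(-3) + 15)*(-4) = ((5 + 10)*(-3) + 15)*(-4) = (15*(-3) + 15)*(-4) = (-45 + 15)*(-4) = -30*(-4) = 120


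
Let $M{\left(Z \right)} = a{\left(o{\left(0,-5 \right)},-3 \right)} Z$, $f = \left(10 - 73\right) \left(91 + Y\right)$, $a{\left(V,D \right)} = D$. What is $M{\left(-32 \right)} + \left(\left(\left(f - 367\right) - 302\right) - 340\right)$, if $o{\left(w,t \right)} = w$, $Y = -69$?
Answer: $-2299$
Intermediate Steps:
$f = -1386$ ($f = \left(10 - 73\right) \left(91 - 69\right) = \left(-63\right) 22 = -1386$)
$M{\left(Z \right)} = - 3 Z$
$M{\left(-32 \right)} + \left(\left(\left(f - 367\right) - 302\right) - 340\right) = \left(-3\right) \left(-32\right) - 2395 = 96 - 2395 = -2299$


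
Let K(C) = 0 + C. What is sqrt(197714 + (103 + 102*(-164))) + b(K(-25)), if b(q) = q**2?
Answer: 625 + 3*sqrt(20121) ≈ 1050.5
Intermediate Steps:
K(C) = C
sqrt(197714 + (103 + 102*(-164))) + b(K(-25)) = sqrt(197714 + (103 + 102*(-164))) + (-25)**2 = sqrt(197714 + (103 - 16728)) + 625 = sqrt(197714 - 16625) + 625 = sqrt(181089) + 625 = 3*sqrt(20121) + 625 = 625 + 3*sqrt(20121)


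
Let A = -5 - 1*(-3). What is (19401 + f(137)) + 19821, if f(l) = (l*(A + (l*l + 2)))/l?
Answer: 57991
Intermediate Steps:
A = -2 (A = -5 + 3 = -2)
f(l) = l² (f(l) = (l*(-2 + (l*l + 2)))/l = (l*(-2 + (l² + 2)))/l = (l*(-2 + (2 + l²)))/l = (l*l²)/l = l³/l = l²)
(19401 + f(137)) + 19821 = (19401 + 137²) + 19821 = (19401 + 18769) + 19821 = 38170 + 19821 = 57991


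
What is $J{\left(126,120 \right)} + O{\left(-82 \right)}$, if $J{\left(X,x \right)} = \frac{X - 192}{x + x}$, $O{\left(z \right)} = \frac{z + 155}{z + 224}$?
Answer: $\frac{679}{2840} \approx 0.23908$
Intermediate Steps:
$O{\left(z \right)} = \frac{155 + z}{224 + z}$
$J{\left(X,x \right)} = \frac{-192 + X}{2 x}$
$J{\left(126,120 \right)} + O{\left(-82 \right)} = \frac{-192 + 126}{2 \cdot 120} + \frac{155 - 82}{224 - 82} = \frac{1}{2} \cdot \frac{1}{120} \left(-66\right) + \frac{1}{142} \cdot 73 = - \frac{11}{40} + \frac{1}{142} \cdot 73 = - \frac{11}{40} + \frac{73}{142} = \frac{679}{2840}$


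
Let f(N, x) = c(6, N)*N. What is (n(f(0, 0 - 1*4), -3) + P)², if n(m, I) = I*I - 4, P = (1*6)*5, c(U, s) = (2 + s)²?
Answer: 1225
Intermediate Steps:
f(N, x) = N*(2 + N)² (f(N, x) = (2 + N)²*N = N*(2 + N)²)
P = 30 (P = 6*5 = 30)
n(m, I) = -4 + I² (n(m, I) = I² - 4 = -4 + I²)
(n(f(0, 0 - 1*4), -3) + P)² = ((-4 + (-3)²) + 30)² = ((-4 + 9) + 30)² = (5 + 30)² = 35² = 1225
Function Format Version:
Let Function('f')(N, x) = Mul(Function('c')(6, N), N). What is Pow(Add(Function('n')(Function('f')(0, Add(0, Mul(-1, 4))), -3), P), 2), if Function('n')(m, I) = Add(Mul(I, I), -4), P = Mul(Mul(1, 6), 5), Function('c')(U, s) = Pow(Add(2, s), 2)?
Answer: 1225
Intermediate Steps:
Function('f')(N, x) = Mul(N, Pow(Add(2, N), 2)) (Function('f')(N, x) = Mul(Pow(Add(2, N), 2), N) = Mul(N, Pow(Add(2, N), 2)))
P = 30 (P = Mul(6, 5) = 30)
Function('n')(m, I) = Add(-4, Pow(I, 2)) (Function('n')(m, I) = Add(Pow(I, 2), -4) = Add(-4, Pow(I, 2)))
Pow(Add(Function('n')(Function('f')(0, Add(0, Mul(-1, 4))), -3), P), 2) = Pow(Add(Add(-4, Pow(-3, 2)), 30), 2) = Pow(Add(Add(-4, 9), 30), 2) = Pow(Add(5, 30), 2) = Pow(35, 2) = 1225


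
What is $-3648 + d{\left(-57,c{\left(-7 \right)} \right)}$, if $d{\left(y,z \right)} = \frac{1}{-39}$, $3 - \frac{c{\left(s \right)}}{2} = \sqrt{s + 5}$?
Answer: $- \frac{142273}{39} \approx -3648.0$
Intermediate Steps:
$c{\left(s \right)} = 6 - 2 \sqrt{5 + s}$ ($c{\left(s \right)} = 6 - 2 \sqrt{s + 5} = 6 - 2 \sqrt{5 + s}$)
$d{\left(y,z \right)} = - \frac{1}{39}$
$-3648 + d{\left(-57,c{\left(-7 \right)} \right)} = -3648 - \frac{1}{39} = - \frac{142273}{39}$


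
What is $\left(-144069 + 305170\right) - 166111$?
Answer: $-5010$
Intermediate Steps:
$\left(-144069 + 305170\right) - 166111 = 161101 - 166111 = -5010$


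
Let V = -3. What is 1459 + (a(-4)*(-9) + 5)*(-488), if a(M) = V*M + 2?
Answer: 60507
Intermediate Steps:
a(M) = 2 - 3*M (a(M) = -3*M + 2 = 2 - 3*M)
1459 + (a(-4)*(-9) + 5)*(-488) = 1459 + ((2 - 3*(-4))*(-9) + 5)*(-488) = 1459 + ((2 + 12)*(-9) + 5)*(-488) = 1459 + (14*(-9) + 5)*(-488) = 1459 + (-126 + 5)*(-488) = 1459 - 121*(-488) = 1459 + 59048 = 60507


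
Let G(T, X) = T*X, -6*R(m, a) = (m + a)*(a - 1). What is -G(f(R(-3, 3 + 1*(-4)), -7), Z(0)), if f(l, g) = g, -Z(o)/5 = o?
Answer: 0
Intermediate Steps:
R(m, a) = -(-1 + a)*(a + m)/6 (R(m, a) = -(m + a)*(a - 1)/6 = -(a + m)*(-1 + a)/6 = -(-1 + a)*(a + m)/6)
Z(o) = -5*o
-G(f(R(-3, 3 + 1*(-4)), -7), Z(0)) = -(-7)*(-5*0) = -(-7)*0 = -1*0 = 0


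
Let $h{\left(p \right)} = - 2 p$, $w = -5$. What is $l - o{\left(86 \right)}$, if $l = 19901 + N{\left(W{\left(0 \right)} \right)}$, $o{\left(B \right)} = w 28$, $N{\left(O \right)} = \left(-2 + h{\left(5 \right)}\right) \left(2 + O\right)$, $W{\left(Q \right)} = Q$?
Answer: $20017$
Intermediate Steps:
$N{\left(O \right)} = -24 - 12 O$ ($N{\left(O \right)} = \left(-2 - 10\right) \left(2 + O\right) = - 12 \left(2 + O\right) = -24 - 12 O$)
$o{\left(B \right)} = -140$ ($o{\left(B \right)} = \left(-5\right) 28 = -140$)
$l = 19877$ ($l = 19901 - 24 = 19877$)
$l - o{\left(86 \right)} = 19877 - -140 = 19877 + 140 = 20017$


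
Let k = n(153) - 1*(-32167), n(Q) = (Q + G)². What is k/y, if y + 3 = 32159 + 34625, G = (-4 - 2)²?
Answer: 67888/66781 ≈ 1.0166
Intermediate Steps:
G = 36 (G = (-6)² = 36)
n(Q) = (36 + Q)² (n(Q) = (Q + 36)² = (36 + Q)²)
y = 66781 (y = -3 + (32159 + 34625) = -3 + 66784 = 66781)
k = 67888 (k = (36 + 153)² - 1*(-32167) = 189² + 32167 = 35721 + 32167 = 67888)
k/y = 67888/66781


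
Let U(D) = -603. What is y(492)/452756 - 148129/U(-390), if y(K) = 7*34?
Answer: 33533218519/136505934 ≈ 245.65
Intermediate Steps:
y(K) = 238
y(492)/452756 - 148129/U(-390) = 238/452756 - 148129/(-603) = 238*(1/452756) - 148129*(-1/603) = 119/226378 + 148129/603 = 33533218519/136505934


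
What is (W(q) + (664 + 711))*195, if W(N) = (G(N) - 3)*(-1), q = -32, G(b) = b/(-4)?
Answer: 267150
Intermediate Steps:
G(b) = -b/4 (G(b) = b*(-¼) = -b/4)
W(N) = 3 + N/4 (W(N) = (-N/4 - 3)*(-1) = (-3 - N/4)*(-1) = 3 + N/4)
(W(q) + (664 + 711))*195 = ((3 + (¼)*(-32)) + (664 + 711))*195 = ((3 - 8) + 1375)*195 = (-5 + 1375)*195 = 1370*195 = 267150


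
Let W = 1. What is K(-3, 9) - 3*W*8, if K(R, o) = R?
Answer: -27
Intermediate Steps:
K(-3, 9) - 3*W*8 = -3 - 3*1*8 = -3 - 3*8 = -3 - 24 = -27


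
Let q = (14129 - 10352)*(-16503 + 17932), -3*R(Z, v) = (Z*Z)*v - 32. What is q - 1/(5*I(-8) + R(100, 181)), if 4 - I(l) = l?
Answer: 9768028495407/1809788 ≈ 5.3973e+6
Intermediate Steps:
I(l) = 4 - l
R(Z, v) = 32/3 - v*Z²/3 (R(Z, v) = -((Z*Z)*v - 32)/3 = -(Z²*v - 32)/3 = -(v*Z² - 32)/3 = -(-32 + v*Z²)/3 = 32/3 - v*Z²/3)
q = 5397333 (q = 3777*1429 = 5397333)
q - 1/(5*I(-8) + R(100, 181)) = 5397333 - 1/(5*(4 - 1*(-8)) + (32/3 - ⅓*181*100²)) = 5397333 - 1/(5*(4 + 8) + (32/3 - ⅓*181*10000)) = 5397333 - 1/(5*12 + (32/3 - 1810000/3)) = 5397333 - 1/(60 - 1809968/3) = 5397333 - 1/(-1809788/3) = 5397333 - 1*(-3/1809788) = 5397333 + 3/1809788 = 9768028495407/1809788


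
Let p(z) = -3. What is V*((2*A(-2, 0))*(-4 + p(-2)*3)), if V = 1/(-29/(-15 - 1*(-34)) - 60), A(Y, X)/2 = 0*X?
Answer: 0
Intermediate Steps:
A(Y, X) = 0 (A(Y, X) = 2*(0*X) = 2*0 = 0)
V = -19/1169 (V = 1/(-29/(-15 + 34) - 60) = 1/(-29/19 - 60) = 1/(-1169/19) = -19/1169 ≈ -0.016253)
V*((2*A(-2, 0))*(-4 + p(-2)*3)) = -19*2*0*(-4 - 3*3)/1169 = -0*(-4 - 9) = -0*(-13) = -19/1169*0 = 0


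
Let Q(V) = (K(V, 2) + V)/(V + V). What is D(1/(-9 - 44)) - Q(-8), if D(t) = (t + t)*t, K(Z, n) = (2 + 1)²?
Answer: 2841/44944 ≈ 0.063212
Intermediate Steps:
K(Z, n) = 9 (K(Z, n) = 3² = 9)
D(t) = 2*t² (D(t) = (2*t)*t = 2*t²)
Q(V) = (9 + V)/(2*V) (Q(V) = (9 + V)/(V + V) = (9 + V)/((2*V)) = (9 + V)*(1/(2*V)) = (9 + V)/(2*V))
D(1/(-9 - 44)) - Q(-8) = 2*(1/(-9 - 44))² - (9 - 8)/(2*(-8)) = 2*(1/(-53))² - (-1)/(2*8) = 2*(-1/53)² - 1*(-1/16) = 2*(1/2809) + 1/16 = 2/2809 + 1/16 = 2841/44944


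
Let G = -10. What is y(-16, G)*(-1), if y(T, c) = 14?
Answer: -14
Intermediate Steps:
y(-16, G)*(-1) = 14*(-1) = -14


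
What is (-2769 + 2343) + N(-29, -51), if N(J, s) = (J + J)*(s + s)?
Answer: 5490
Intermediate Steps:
N(J, s) = 4*J*s (N(J, s) = (2*J)*(2*s) = 4*J*s)
(-2769 + 2343) + N(-29, -51) = (-2769 + 2343) + 4*(-29)*(-51) = -426 + 5916 = 5490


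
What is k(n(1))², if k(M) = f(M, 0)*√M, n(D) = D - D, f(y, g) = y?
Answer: 0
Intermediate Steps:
n(D) = 0
k(M) = M^(3/2) (k(M) = M*√M = M^(3/2))
k(n(1))² = (0^(3/2))² = 0² = 0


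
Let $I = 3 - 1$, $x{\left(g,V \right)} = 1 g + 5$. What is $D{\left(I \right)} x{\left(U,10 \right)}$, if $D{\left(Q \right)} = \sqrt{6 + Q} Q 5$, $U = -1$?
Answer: $80 \sqrt{2} \approx 113.14$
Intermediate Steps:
$x{\left(g,V \right)} = 5 + g$ ($x{\left(g,V \right)} = g + 5 = 5 + g$)
$I = 2$
$D{\left(Q \right)} = 5 Q \sqrt{6 + Q}$ ($D{\left(Q \right)} = Q \sqrt{6 + Q} 5 = 5 Q \sqrt{6 + Q}$)
$D{\left(I \right)} x{\left(U,10 \right)} = 5 \cdot 2 \sqrt{6 + 2} \left(5 - 1\right) = 5 \cdot 2 \sqrt{8} \cdot 4 = 5 \cdot 2 \cdot 2 \sqrt{2} \cdot 4 = 20 \sqrt{2} \cdot 4 = 80 \sqrt{2}$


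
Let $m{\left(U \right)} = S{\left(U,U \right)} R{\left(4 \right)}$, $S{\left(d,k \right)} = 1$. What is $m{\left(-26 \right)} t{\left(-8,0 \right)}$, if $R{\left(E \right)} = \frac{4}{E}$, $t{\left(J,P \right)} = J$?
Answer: $-8$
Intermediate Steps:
$m{\left(U \right)} = 1$ ($m{\left(U \right)} = 1 \cdot \frac{4}{4} = 1 \cdot 4 \cdot \frac{1}{4} = 1 \cdot 1 = 1$)
$m{\left(-26 \right)} t{\left(-8,0 \right)} = 1 \left(-8\right) = -8$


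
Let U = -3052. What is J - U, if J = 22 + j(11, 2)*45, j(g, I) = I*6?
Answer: 3614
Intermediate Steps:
j(g, I) = 6*I
J = 562 (J = 22 + (6*2)*45 = 22 + 12*45 = 22 + 540 = 562)
J - U = 562 - 1*(-3052) = 562 + 3052 = 3614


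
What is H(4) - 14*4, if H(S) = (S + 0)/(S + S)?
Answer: -111/2 ≈ -55.500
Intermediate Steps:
H(S) = 1/2 (H(S) = S/((2*S)) = S*(1/(2*S)) = 1/2)
H(4) - 14*4 = 1/2 - 14*4 = 1/2 - 56 = -111/2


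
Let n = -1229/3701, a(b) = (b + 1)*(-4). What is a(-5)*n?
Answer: -19664/3701 ≈ -5.3132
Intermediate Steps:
a(b) = -4 - 4*b (a(b) = (1 + b)*(-4) = -4 - 4*b)
n = -1229/3701 (n = -1229*1/3701 = -1229/3701 ≈ -0.33207)
a(-5)*n = (-4 - 4*(-5))*(-1229/3701) = (-4 + 20)*(-1229/3701) = 16*(-1229/3701) = -19664/3701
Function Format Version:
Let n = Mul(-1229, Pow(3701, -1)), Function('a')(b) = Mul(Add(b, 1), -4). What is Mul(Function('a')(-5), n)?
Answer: Rational(-19664, 3701) ≈ -5.3132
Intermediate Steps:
Function('a')(b) = Add(-4, Mul(-4, b)) (Function('a')(b) = Mul(Add(1, b), -4) = Add(-4, Mul(-4, b)))
n = Rational(-1229, 3701) (n = Mul(-1229, Rational(1, 3701)) = Rational(-1229, 3701) ≈ -0.33207)
Mul(Function('a')(-5), n) = Mul(Add(-4, Mul(-4, -5)), Rational(-1229, 3701)) = Mul(Add(-4, 20), Rational(-1229, 3701)) = Mul(16, Rational(-1229, 3701)) = Rational(-19664, 3701)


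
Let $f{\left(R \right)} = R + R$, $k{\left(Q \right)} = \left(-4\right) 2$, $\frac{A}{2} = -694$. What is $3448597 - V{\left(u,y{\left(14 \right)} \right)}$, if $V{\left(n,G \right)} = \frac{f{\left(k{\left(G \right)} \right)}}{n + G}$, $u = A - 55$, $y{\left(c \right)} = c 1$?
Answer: $\frac{4928045097}{1429} \approx 3.4486 \cdot 10^{6}$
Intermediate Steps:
$A = -1388$ ($A = 2 \left(-694\right) = -1388$)
$y{\left(c \right)} = c$
$k{\left(Q \right)} = -8$
$u = -1443$ ($u = -1388 - 55 = -1443$)
$f{\left(R \right)} = 2 R$
$V{\left(n,G \right)} = - \frac{16}{G + n}$ ($V{\left(n,G \right)} = \frac{2 \left(-8\right)}{n + G} = - \frac{16}{G + n}$)
$3448597 - V{\left(u,y{\left(14 \right)} \right)} = 3448597 - - \frac{16}{14 - 1443} = 3448597 - - \frac{16}{-1429} = 3448597 - \left(-16\right) \left(- \frac{1}{1429}\right) = 3448597 - \frac{16}{1429} = \frac{4928045097}{1429}$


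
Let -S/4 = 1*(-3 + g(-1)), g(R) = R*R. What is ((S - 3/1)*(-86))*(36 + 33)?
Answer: -29670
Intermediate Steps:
g(R) = R²
S = 8 (S = -4*(-3 + (-1)²) = -4*(-3 + 1) = -4*(-2) = 8)
((S - 3/1)*(-86))*(36 + 33) = ((8 - 3/1)*(-86))*(36 + 33) = ((8 - 3*1)*(-86))*69 = ((8 - 3)*(-86))*69 = (5*(-86))*69 = -430*69 = -29670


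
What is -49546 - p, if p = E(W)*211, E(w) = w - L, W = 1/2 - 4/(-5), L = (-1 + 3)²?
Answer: -489763/10 ≈ -48976.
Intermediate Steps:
L = 4 (L = 2² = 4)
W = 13/10 (W = 1*(½) - 4*(-⅕) = ½ + ⅘ = 13/10 ≈ 1.3000)
E(w) = -4 + w (E(w) = w - 1*4 = w - 4 = -4 + w)
p = -5697/10 (p = (-4 + 13/10)*211 = -27/10*211 = -5697/10 ≈ -569.70)
-49546 - p = -49546 - 1*(-5697/10) = -49546 + 5697/10 = -489763/10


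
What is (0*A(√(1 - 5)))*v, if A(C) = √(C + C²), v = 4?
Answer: 0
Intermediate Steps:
(0*A(√(1 - 5)))*v = (0*√(√(1 - 5)*(1 + √(1 - 5))))*4 = (0*√(√(-4)*(1 + √(-4))))*4 = (0*√((2*I)*(1 + 2*I)))*4 = (0*√(2*I*(1 + 2*I)))*4 = (0*(√2*√(I*(1 + 2*I))))*4 = 0*4 = 0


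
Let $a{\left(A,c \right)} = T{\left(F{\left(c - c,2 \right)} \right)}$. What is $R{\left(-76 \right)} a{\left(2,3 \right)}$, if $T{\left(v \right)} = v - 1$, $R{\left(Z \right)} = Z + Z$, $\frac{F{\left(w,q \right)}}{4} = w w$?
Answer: $152$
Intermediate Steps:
$F{\left(w,q \right)} = 4 w^{2}$ ($F{\left(w,q \right)} = 4 w w = 4 w^{2}$)
$R{\left(Z \right)} = 2 Z$
$T{\left(v \right)} = -1 + v$
$a{\left(A,c \right)} = -1$ ($a{\left(A,c \right)} = -1 + 4 \left(c - c\right)^{2} = -1 + 4 \cdot 0^{2} = -1 + 4 \cdot 0 = -1 + 0 = -1$)
$R{\left(-76 \right)} a{\left(2,3 \right)} = 2 \left(-76\right) \left(-1\right) = \left(-152\right) \left(-1\right) = 152$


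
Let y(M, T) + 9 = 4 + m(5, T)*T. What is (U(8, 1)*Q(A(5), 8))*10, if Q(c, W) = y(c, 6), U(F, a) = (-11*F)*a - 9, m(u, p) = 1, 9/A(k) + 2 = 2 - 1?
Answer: -970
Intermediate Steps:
A(k) = -9 (A(k) = 9/(-2 + (2 - 1)) = 9/(-2 + 1) = 9/(-1) = 9*(-1) = -9)
y(M, T) = -5 + T (y(M, T) = -9 + (4 + 1*T) = -9 + (4 + T) = -5 + T)
U(F, a) = -9 - 11*F*a (U(F, a) = -11*F*a - 9 = -9 - 11*F*a)
Q(c, W) = 1 (Q(c, W) = -5 + 6 = 1)
(U(8, 1)*Q(A(5), 8))*10 = ((-9 - 11*8*1)*1)*10 = ((-9 - 88)*1)*10 = -97*1*10 = -97*10 = -970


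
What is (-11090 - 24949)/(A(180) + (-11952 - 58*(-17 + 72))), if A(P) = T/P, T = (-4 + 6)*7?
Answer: 3243510/1362773 ≈ 2.3801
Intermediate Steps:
T = 14 (T = 2*7 = 14)
A(P) = 14/P
(-11090 - 24949)/(A(180) + (-11952 - 58*(-17 + 72))) = (-11090 - 24949)/(14/180 + (-11952 - 58*(-17 + 72))) = -36039/(14*(1/180) + (-11952 - 58*55)) = -36039/(7/90 + (-11952 - 1*3190)) = -36039/(7/90 + (-11952 - 3190)) = -36039/(7/90 - 15142) = -36039/(-1362773/90) = -36039*(-90/1362773) = 3243510/1362773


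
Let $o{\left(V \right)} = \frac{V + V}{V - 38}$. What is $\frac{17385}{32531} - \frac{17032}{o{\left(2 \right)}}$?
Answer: $\frac{4986629313}{32531} \approx 1.5329 \cdot 10^{5}$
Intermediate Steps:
$o{\left(V \right)} = \frac{2 V}{-38 + V}$
$\frac{17385}{32531} - \frac{17032}{o{\left(2 \right)}} = \frac{17385}{32531} - \frac{17032}{2 \cdot 2 \frac{1}{-38 + 2}} = 17385 \cdot \frac{1}{32531} - \frac{17032}{2 \cdot 2 \frac{1}{-36}} = \frac{17385}{32531} - \frac{17032}{2 \cdot 2 \left(- \frac{1}{36}\right)} = \frac{17385}{32531} - \frac{17032}{- \frac{1}{9}} = \frac{17385}{32531} - -153288 = \frac{17385}{32531} + 153288 = \frac{4986629313}{32531}$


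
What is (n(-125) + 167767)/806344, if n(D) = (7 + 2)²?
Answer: 20981/100793 ≈ 0.20816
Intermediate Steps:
n(D) = 81 (n(D) = 9² = 81)
(n(-125) + 167767)/806344 = (81 + 167767)/806344 = 167848*(1/806344) = 20981/100793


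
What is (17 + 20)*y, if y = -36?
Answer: -1332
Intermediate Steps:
(17 + 20)*y = (17 + 20)*(-36) = 37*(-36) = -1332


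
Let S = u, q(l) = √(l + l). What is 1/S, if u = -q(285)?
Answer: -√570/570 ≈ -0.041885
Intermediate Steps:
q(l) = √2*√l (q(l) = √(2*l) = √2*√l)
u = -√570 (u = -√2*√285 = -√570 ≈ -23.875)
S = -√570 ≈ -23.875
1/S = 1/(-√570) = -√570/570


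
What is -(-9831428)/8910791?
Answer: 9831428/8910791 ≈ 1.1033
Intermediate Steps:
-(-9831428)/8910791 = -1*(-9831428/8910791) = 9831428/8910791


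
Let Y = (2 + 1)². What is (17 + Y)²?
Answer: 676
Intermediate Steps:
Y = 9 (Y = 3² = 9)
(17 + Y)² = (17 + 9)² = 26² = 676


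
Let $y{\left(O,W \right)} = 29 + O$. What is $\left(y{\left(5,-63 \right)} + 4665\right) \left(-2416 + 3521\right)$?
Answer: $5192395$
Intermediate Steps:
$\left(y{\left(5,-63 \right)} + 4665\right) \left(-2416 + 3521\right) = \left(\left(29 + 5\right) + 4665\right) \left(-2416 + 3521\right) = \left(34 + 4665\right) 1105 = 4699 \cdot 1105 = 5192395$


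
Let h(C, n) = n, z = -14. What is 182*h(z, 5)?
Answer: 910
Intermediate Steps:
182*h(z, 5) = 182*5 = 910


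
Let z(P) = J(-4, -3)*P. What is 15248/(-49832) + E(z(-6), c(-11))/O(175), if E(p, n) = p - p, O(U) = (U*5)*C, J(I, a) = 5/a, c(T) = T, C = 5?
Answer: -1906/6229 ≈ -0.30599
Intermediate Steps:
z(P) = -5*P/3 (z(P) = (5/(-3))*P = (5*(-⅓))*P = -5*P/3)
O(U) = 25*U (O(U) = (U*5)*5 = (5*U)*5 = 25*U)
E(p, n) = 0
15248/(-49832) + E(z(-6), c(-11))/O(175) = 15248/(-49832) + 0/((25*175)) = 15248*(-1/49832) + 0/4375 = -1906/6229 + 0*(1/4375) = -1906/6229 + 0 = -1906/6229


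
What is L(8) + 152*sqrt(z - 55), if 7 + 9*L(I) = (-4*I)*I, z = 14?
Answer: -263/9 + 152*I*sqrt(41) ≈ -29.222 + 973.27*I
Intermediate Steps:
L(I) = -7/9 - 4*I**2/9 (L(I) = -7/9 + ((-4*I)*I)/9 = -7/9 + (-4*I**2)/9 = -7/9 - 4*I**2/9)
L(8) + 152*sqrt(z - 55) = (-7/9 - 4/9*8**2) + 152*sqrt(14 - 55) = (-7/9 - 4/9*64) + 152*sqrt(-41) = (-7/9 - 256/9) + 152*(I*sqrt(41)) = -263/9 + 152*I*sqrt(41)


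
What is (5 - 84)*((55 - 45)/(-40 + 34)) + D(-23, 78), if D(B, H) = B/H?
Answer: 10247/78 ≈ 131.37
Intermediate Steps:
D(B, H) = B/H
(5 - 84)*((55 - 45)/(-40 + 34)) + D(-23, 78) = (5 - 84)*((55 - 45)/(-40 + 34)) - 23/78 = -790/(-6) - 23*1/78 = -790*(-1)/6 - 23/78 = -79*(-5/3) - 23/78 = 395/3 - 23/78 = 10247/78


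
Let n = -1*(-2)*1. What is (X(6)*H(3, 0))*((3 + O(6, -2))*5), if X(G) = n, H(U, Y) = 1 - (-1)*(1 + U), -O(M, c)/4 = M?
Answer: -1050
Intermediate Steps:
O(M, c) = -4*M
n = 2 (n = 2*1 = 2)
H(U, Y) = 2 + U (H(U, Y) = 1 - (-1 - U) = 1 + (1 + U) = 2 + U)
X(G) = 2
(X(6)*H(3, 0))*((3 + O(6, -2))*5) = (2*(2 + 3))*((3 - 4*6)*5) = (2*5)*((3 - 24)*5) = 10*(-21*5) = 10*(-105) = -1050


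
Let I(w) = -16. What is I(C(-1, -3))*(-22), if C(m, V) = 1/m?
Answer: 352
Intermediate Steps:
I(C(-1, -3))*(-22) = -16*(-22) = 352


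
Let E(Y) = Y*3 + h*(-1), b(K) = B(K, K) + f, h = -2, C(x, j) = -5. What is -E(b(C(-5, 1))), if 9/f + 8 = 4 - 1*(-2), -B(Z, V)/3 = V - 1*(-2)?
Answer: -31/2 ≈ -15.500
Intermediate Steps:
B(Z, V) = -6 - 3*V (B(Z, V) = -3*(V - 1*(-2)) = -3*(V + 2) = -3*(2 + V) = -6 - 3*V)
f = -9/2 (f = 9/(-8 + (4 - 1*(-2))) = 9/(-8 + (4 + 2)) = 9/(-8 + 6) = 9/(-2) = 9*(-½) = -9/2 ≈ -4.5000)
b(K) = -21/2 - 3*K (b(K) = (-6 - 3*K) - 9/2 = -21/2 - 3*K)
E(Y) = 2 + 3*Y (E(Y) = Y*3 - 2*(-1) = 3*Y + 2 = 2 + 3*Y)
-E(b(C(-5, 1))) = -(2 + 3*(-21/2 - 3*(-5))) = -(2 + 3*(-21/2 + 15)) = -(2 + 3*(9/2)) = -(2 + 27/2) = -1*31/2 = -31/2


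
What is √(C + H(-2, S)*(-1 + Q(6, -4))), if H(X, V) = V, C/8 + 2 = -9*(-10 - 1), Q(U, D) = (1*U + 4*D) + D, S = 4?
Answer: 2*√179 ≈ 26.758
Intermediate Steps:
Q(U, D) = U + 5*D (Q(U, D) = (U + 4*D) + D = U + 5*D)
C = 776 (C = -16 + 8*(-9*(-10 - 1)) = -16 + 8*(-9*(-11)) = -16 + 8*99 = -16 + 792 = 776)
√(C + H(-2, S)*(-1 + Q(6, -4))) = √(776 + 4*(-1 + (6 + 5*(-4)))) = √(776 + 4*(-1 + (6 - 20))) = √(776 + 4*(-1 - 14)) = √(776 + 4*(-15)) = √(776 - 60) = √716 = 2*√179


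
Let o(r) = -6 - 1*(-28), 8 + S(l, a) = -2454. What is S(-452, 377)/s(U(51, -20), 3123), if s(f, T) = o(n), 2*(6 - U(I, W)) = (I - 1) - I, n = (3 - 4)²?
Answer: -1231/11 ≈ -111.91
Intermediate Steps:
n = 1 (n = (-1)² = 1)
S(l, a) = -2462 (S(l, a) = -8 - 2454 = -2462)
o(r) = 22 (o(r) = -6 + 28 = 22)
U(I, W) = 13/2 (U(I, W) = 6 - ((I - 1) - I)/2 = 6 - ((-1 + I) - I)/2 = 6 - ½*(-1) = 6 + ½ = 13/2)
s(f, T) = 22
S(-452, 377)/s(U(51, -20), 3123) = -2462/22 = -2462*1/22 = -1231/11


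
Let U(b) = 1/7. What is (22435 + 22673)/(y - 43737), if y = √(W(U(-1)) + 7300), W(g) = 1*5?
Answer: -164407383/159409822 - 3759*√7305/159409822 ≈ -1.0334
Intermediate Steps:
U(b) = ⅐
W(g) = 5
y = √7305 (y = √(5 + 7300) = √7305 ≈ 85.469)
(22435 + 22673)/(y - 43737) = (22435 + 22673)/(√7305 - 43737) = 45108/(-43737 + √7305)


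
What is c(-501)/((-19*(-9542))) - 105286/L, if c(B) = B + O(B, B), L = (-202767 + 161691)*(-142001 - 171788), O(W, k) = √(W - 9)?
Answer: -809571977524/292098203897409 + I*√510/181298 ≈ -0.0027716 + 0.00012456*I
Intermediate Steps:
O(W, k) = √(-9 + W)
L = 12889196964 (L = -41076*(-313789) = 12889196964)
c(B) = B + √(-9 + B)
c(-501)/((-19*(-9542))) - 105286/L = (-501 + √(-9 - 501))/((-19*(-9542))) - 105286/12889196964 = (-501 + √(-510))/181298 - 105286*1/12889196964 = (-501 + I*√510)*(1/181298) - 52643/6444598482 = (-501/181298 + I*√510/181298) - 52643/6444598482 = -809571977524/292098203897409 + I*√510/181298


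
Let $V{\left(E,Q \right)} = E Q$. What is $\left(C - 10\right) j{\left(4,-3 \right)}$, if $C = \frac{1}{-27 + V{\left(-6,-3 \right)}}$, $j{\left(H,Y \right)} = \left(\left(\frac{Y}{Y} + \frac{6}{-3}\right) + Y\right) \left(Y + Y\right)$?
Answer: $- \frac{728}{3} \approx -242.67$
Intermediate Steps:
$j{\left(H,Y \right)} = 2 Y \left(-1 + Y\right)$ ($j{\left(H,Y \right)} = \left(\left(1 + 6 \left(- \frac{1}{3}\right)\right) + Y\right) 2 Y = \left(\left(1 - 2\right) + Y\right) 2 Y = \left(-1 + Y\right) 2 Y = 2 Y \left(-1 + Y\right)$)
$C = - \frac{1}{9}$ ($C = \frac{1}{-27 - -18} = \frac{1}{-27 + 18} = \frac{1}{-9} = - \frac{1}{9} \approx -0.11111$)
$\left(C - 10\right) j{\left(4,-3 \right)} = \left(- \frac{1}{9} - 10\right) 2 \left(-3\right) \left(-1 - 3\right) = - \frac{91 \cdot 2 \left(-3\right) \left(-4\right)}{9} = \left(- \frac{91}{9}\right) 24 = - \frac{728}{3}$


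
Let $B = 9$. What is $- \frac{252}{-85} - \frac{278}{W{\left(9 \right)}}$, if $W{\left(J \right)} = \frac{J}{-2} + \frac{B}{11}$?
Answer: $\frac{540272}{6885} \approx 78.471$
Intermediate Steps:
$W{\left(J \right)} = \frac{9}{11} - \frac{J}{2}$ ($W{\left(J \right)} = \frac{J}{-2} + \frac{9}{11} = J \left(- \frac{1}{2}\right) + 9 \cdot \frac{1}{11} = - \frac{J}{2} + \frac{9}{11} = \frac{9}{11} - \frac{J}{2}$)
$- \frac{252}{-85} - \frac{278}{W{\left(9 \right)}} = - \frac{252}{-85} - \frac{278}{\frac{9}{11} - \frac{9}{2}} = \left(-252\right) \left(- \frac{1}{85}\right) - \frac{278}{\frac{9}{11} - \frac{9}{2}} = \frac{252}{85} - \frac{278}{- \frac{81}{22}} = \frac{252}{85} - - \frac{6116}{81} = \frac{252}{85} + \frac{6116}{81} = \frac{540272}{6885}$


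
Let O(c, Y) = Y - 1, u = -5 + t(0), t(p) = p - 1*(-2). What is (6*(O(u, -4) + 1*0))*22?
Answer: -660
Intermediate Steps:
t(p) = 2 + p (t(p) = p + 2 = 2 + p)
u = -3 (u = -5 + (2 + 0) = -5 + 2 = -3)
O(c, Y) = -1 + Y
(6*(O(u, -4) + 1*0))*22 = (6*((-1 - 4) + 1*0))*22 = (6*(-5 + 0))*22 = (6*(-5))*22 = -30*22 = -660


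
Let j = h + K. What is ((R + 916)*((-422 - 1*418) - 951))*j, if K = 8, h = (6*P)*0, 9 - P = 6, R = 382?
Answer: -18597744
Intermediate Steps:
P = 3 (P = 9 - 1*6 = 9 - 6 = 3)
h = 0 (h = (6*3)*0 = 18*0 = 0)
j = 8 (j = 0 + 8 = 8)
((R + 916)*((-422 - 1*418) - 951))*j = ((382 + 916)*((-422 - 1*418) - 951))*8 = (1298*((-422 - 418) - 951))*8 = (1298*(-840 - 951))*8 = (1298*(-1791))*8 = -2324718*8 = -18597744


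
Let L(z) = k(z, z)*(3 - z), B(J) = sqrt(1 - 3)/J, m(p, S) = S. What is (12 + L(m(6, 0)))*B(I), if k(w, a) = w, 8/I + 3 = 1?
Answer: -3*I*sqrt(2) ≈ -4.2426*I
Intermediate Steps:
I = -4 (I = 8/(-3 + 1) = 8/(-2) = 8*(-1/2) = -4)
B(J) = I*sqrt(2)/J (B(J) = sqrt(-2)/J = (I*sqrt(2))/J = I*sqrt(2)/J)
L(z) = z*(3 - z)
(12 + L(m(6, 0)))*B(I) = (12 + 0*(3 - 1*0))*(I*sqrt(2)/(-4)) = (12 + 0*(3 + 0))*(I*sqrt(2)*(-1/4)) = (12 + 0*3)*(-I*sqrt(2)/4) = (12 + 0)*(-I*sqrt(2)/4) = 12*(-I*sqrt(2)/4) = -3*I*sqrt(2)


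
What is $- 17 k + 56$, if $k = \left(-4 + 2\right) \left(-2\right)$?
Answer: $-12$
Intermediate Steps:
$k = 4$ ($k = \left(-2\right) \left(-2\right) = 4$)
$- 17 k + 56 = \left(-17\right) 4 + 56 = -68 + 56 = -12$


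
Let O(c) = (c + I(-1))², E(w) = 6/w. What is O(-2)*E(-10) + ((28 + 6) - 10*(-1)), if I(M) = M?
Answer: 193/5 ≈ 38.600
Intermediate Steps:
O(c) = (-1 + c)² (O(c) = (c - 1)² = (-1 + c)²)
O(-2)*E(-10) + ((28 + 6) - 10*(-1)) = (-1 - 2)²*(6/(-10)) + ((28 + 6) - 10*(-1)) = (-3)²*(6*(-⅒)) + (34 + 10) = 9*(-⅗) + 44 = -27/5 + 44 = 193/5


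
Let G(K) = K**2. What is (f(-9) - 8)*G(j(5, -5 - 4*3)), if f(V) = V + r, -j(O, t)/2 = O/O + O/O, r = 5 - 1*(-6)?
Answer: -96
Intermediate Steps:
r = 11 (r = 5 + 6 = 11)
j(O, t) = -4 (j(O, t) = -2*(O/O + O/O) = -2*(1 + 1) = -2*2 = -4)
f(V) = 11 + V (f(V) = V + 11 = 11 + V)
(f(-9) - 8)*G(j(5, -5 - 4*3)) = ((11 - 9) - 8)*(-4)**2 = (2 - 8)*16 = -6*16 = -96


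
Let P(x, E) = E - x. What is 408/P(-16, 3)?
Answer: 408/19 ≈ 21.474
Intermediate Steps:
408/P(-16, 3) = 408/(3 - 1*(-16)) = 408/(3 + 16) = 408/19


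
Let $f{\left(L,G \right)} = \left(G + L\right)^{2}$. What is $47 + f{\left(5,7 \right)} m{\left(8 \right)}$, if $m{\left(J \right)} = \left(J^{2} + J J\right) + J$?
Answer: $19631$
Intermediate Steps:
$m{\left(J \right)} = J + 2 J^{2}$ ($m{\left(J \right)} = \left(J^{2} + J^{2}\right) + J = 2 J^{2} + J = J + 2 J^{2}$)
$47 + f{\left(5,7 \right)} m{\left(8 \right)} = 47 + \left(7 + 5\right)^{2} \cdot 8 \left(1 + 2 \cdot 8\right) = 47 + 12^{2} \cdot 8 \left(1 + 16\right) = 47 + 144 \cdot 8 \cdot 17 = 47 + 144 \cdot 136 = 47 + 19584 = 19631$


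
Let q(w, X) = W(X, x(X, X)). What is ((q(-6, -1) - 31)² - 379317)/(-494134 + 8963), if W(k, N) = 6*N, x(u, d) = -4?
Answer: 376292/485171 ≈ 0.77559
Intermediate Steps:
q(w, X) = -24 (q(w, X) = 6*(-4) = -24)
((q(-6, -1) - 31)² - 379317)/(-494134 + 8963) = ((-24 - 31)² - 379317)/(-494134 + 8963) = ((-55)² - 379317)/(-485171) = (3025 - 379317)*(-1/485171) = -376292*(-1/485171) = 376292/485171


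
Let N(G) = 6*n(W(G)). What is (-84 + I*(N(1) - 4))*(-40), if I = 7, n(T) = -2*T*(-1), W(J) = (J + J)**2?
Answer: -8960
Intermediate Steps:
W(J) = 4*J**2 (W(J) = (2*J)**2 = 4*J**2)
n(T) = 2*T
N(G) = 48*G**2 (N(G) = 6*(2*(4*G**2)) = 6*(8*G**2) = 48*G**2)
(-84 + I*(N(1) - 4))*(-40) = (-84 + 7*(48*1**2 - 4))*(-40) = (-84 + 7*(48*1 - 4))*(-40) = (-84 + 7*(48 - 4))*(-40) = (-84 + 7*44)*(-40) = (-84 + 308)*(-40) = 224*(-40) = -8960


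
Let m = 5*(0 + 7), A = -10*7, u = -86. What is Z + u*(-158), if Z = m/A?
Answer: 27175/2 ≈ 13588.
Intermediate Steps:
A = -70
m = 35 (m = 5*7 = 35)
Z = -1/2 (Z = 35/(-70) = 35*(-1/70) = -1/2 ≈ -0.50000)
Z + u*(-158) = -1/2 - 86*(-158) = -1/2 + 13588 = 27175/2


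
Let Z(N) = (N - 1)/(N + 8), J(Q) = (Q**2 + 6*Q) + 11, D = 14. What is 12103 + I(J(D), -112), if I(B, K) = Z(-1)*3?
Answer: 84715/7 ≈ 12102.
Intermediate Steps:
J(Q) = 11 + Q**2 + 6*Q
Z(N) = (-1 + N)/(8 + N)
I(B, K) = -6/7 (I(B, K) = ((-1 - 1)/(8 - 1))*3 = (-2/7)*3 = ((1/7)*(-2))*3 = -2/7*3 = -6/7)
12103 + I(J(D), -112) = 12103 - 6/7 = 84715/7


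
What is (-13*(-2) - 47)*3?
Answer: -63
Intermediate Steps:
(-13*(-2) - 47)*3 = (26 - 47)*3 = -21*3 = -63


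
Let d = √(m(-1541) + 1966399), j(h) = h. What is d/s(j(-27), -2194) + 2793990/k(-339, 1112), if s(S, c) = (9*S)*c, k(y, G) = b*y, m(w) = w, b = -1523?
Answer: 931330/172099 + √1964858/533142 ≈ 5.4142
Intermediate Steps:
k(y, G) = -1523*y
s(S, c) = 9*S*c
d = √1964858 (d = √(-1541 + 1966399) = √1964858 ≈ 1401.7)
d/s(j(-27), -2194) + 2793990/k(-339, 1112) = √1964858/((9*(-27)*(-2194))) + 2793990/((-1523*(-339))) = √1964858/533142 + 2793990/516297 = √1964858*(1/533142) + 2793990*(1/516297) = √1964858/533142 + 931330/172099 = 931330/172099 + √1964858/533142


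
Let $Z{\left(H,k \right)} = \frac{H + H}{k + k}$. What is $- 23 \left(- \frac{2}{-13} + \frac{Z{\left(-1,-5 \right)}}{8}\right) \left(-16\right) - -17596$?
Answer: $\frac{1148018}{65} \approx 17662.0$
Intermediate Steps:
$Z{\left(H,k \right)} = \frac{H}{k}$ ($Z{\left(H,k \right)} = \frac{2 H}{2 k} = 2 H \frac{1}{2 k} = \frac{H}{k}$)
$- 23 \left(- \frac{2}{-13} + \frac{Z{\left(-1,-5 \right)}}{8}\right) \left(-16\right) - -17596 = - 23 \left(- \frac{2}{-13} + \frac{\left(-1\right) \frac{1}{-5}}{8}\right) \left(-16\right) - -17596 = - 23 \left(\left(-2\right) \left(- \frac{1}{13}\right) + \left(-1\right) \left(- \frac{1}{5}\right) \frac{1}{8}\right) \left(-16\right) + 17596 = - 23 \left(\frac{2}{13} + \frac{1}{5} \cdot \frac{1}{8}\right) \left(-16\right) + 17596 = - 23 \left(\frac{2}{13} + \frac{1}{40}\right) \left(-16\right) + 17596 = \left(-23\right) \frac{93}{520} \left(-16\right) + 17596 = \left(- \frac{2139}{520}\right) \left(-16\right) + 17596 = \frac{4278}{65} + 17596 = \frac{1148018}{65}$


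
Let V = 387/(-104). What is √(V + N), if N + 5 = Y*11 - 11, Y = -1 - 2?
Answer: I*√142558/52 ≈ 7.2609*I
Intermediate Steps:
Y = -3
V = -387/104 (V = 387*(-1/104) = -387/104 ≈ -3.7212)
N = -49 (N = -5 + (-3*11 - 11) = -5 + (-33 - 11) = -5 - 44 = -49)
√(V + N) = √(-387/104 - 49) = √(-5483/104) = I*√142558/52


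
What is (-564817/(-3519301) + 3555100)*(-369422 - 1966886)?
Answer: -29230641728611486436/3519301 ≈ -8.3058e+12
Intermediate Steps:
(-564817/(-3519301) + 3555100)*(-369422 - 1966886) = (-564817*(-1/3519301) + 3555100)*(-2336308) = (564817/3519301 + 3555100)*(-2336308) = (12511467549917/3519301)*(-2336308) = -29230641728611486436/3519301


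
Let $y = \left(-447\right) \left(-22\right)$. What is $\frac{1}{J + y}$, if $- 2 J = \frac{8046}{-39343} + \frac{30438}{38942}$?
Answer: $\frac{1532095106}{15066181174953} \approx 0.00010169$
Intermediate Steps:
$y = 9834$
$J = - \frac{442097451}{1532095106}$ ($J = - \frac{\frac{8046}{-39343} + \frac{30438}{38942}}{2} = - \frac{8046 \left(- \frac{1}{39343}\right) + 30438 \cdot \frac{1}{38942}}{2} = - \frac{- \frac{8046}{39343} + \frac{15219}{19471}}{2} = \left(- \frac{1}{2}\right) \frac{442097451}{766047553} = - \frac{442097451}{1532095106} \approx -0.28856$)
$\frac{1}{J + y} = \frac{1}{- \frac{442097451}{1532095106} + 9834} = \frac{1}{\frac{15066181174953}{1532095106}} = \frac{1532095106}{15066181174953}$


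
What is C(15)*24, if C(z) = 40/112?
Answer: 60/7 ≈ 8.5714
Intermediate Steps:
C(z) = 5/14 (C(z) = 40*(1/112) = 5/14)
C(15)*24 = (5/14)*24 = 60/7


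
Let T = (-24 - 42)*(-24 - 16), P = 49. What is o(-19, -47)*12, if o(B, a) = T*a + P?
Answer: -1488372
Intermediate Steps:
T = 2640 (T = -66*(-40) = 2640)
o(B, a) = 49 + 2640*a (o(B, a) = 2640*a + 49 = 49 + 2640*a)
o(-19, -47)*12 = (49 + 2640*(-47))*12 = (49 - 124080)*12 = -124031*12 = -1488372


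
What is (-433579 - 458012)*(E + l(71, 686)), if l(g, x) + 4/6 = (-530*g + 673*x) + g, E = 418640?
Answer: -751395745175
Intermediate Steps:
l(g, x) = -⅔ - 529*g + 673*x (l(g, x) = -⅔ + ((-530*g + 673*x) + g) = -⅔ + (-529*g + 673*x) = -⅔ - 529*g + 673*x)
(-433579 - 458012)*(E + l(71, 686)) = (-433579 - 458012)*(418640 + (-⅔ - 529*71 + 673*686)) = -891591*(418640 + (-⅔ - 37559 + 461678)) = -891591*(418640 + 1272355/3) = -891591*2528275/3 = -751395745175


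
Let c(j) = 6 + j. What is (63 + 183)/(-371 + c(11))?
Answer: -41/59 ≈ -0.69491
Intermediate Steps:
(63 + 183)/(-371 + c(11)) = (63 + 183)/(-371 + (6 + 11)) = 246/(-371 + 17) = 246/(-354) = 246*(-1/354) = -41/59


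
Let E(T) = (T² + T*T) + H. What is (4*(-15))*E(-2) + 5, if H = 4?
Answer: -715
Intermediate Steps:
E(T) = 4 + 2*T² (E(T) = (T² + T*T) + 4 = (T² + T²) + 4 = 2*T² + 4 = 4 + 2*T²)
(4*(-15))*E(-2) + 5 = (4*(-15))*(4 + 2*(-2)²) + 5 = -60*(4 + 2*4) + 5 = -60*(4 + 8) + 5 = -60*12 + 5 = -720 + 5 = -715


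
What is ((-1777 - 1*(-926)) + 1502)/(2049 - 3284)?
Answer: -651/1235 ≈ -0.52713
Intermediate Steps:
((-1777 - 1*(-926)) + 1502)/(2049 - 3284) = ((-1777 + 926) + 1502)/(-1235) = (-851 + 1502)*(-1/1235) = 651*(-1/1235) = -651/1235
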